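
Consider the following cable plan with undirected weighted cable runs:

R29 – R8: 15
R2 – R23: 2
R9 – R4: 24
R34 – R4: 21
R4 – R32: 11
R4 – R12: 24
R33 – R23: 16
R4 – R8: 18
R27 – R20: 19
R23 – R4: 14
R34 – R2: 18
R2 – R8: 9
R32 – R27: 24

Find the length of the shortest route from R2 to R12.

Settle nodes by increasing distance from R2:
R2: 0
R23: 2  (via R2)
R8: 9  (via R2)
R4: 16  (via R23)
R33: 18  (via R23)
R34: 18  (via R2)
R29: 24  (via R8)
R32: 27  (via R4)
R9: 40  (via R4)
R12: 40  (via R4)
Shortest route: R2 → R23 → R4 → R12 = 40.

40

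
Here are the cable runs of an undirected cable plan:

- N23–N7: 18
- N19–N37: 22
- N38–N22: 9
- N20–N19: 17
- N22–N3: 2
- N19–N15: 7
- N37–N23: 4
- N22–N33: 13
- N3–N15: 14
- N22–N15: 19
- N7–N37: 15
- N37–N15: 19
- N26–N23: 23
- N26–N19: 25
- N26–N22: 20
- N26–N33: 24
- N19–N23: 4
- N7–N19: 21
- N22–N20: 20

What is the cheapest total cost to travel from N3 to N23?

25

Enumerating some paths:
N3–N22–N15–N19–N23: 2+19+7+4 = 32
N3–N15–N37–N23: 14+19+4 = 37
N3–N15–N19–N23: 14+7+4 = 25
The minimum is 25 via N3–N15–N19–N23.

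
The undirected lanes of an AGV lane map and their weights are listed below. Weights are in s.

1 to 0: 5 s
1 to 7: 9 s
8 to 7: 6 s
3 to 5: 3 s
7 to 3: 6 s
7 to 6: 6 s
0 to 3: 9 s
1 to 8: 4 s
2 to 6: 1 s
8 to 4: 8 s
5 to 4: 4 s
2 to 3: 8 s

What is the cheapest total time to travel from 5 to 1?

16 s

Compare a few routes:
5 → 3 → 7 → 8 → 1: 3+6+6+4 = 19
5 → 3 → 7 → 1: 3+6+9 = 18
5 → 3 → 0 → 1: 3+9+5 = 17
5 → 4 → 8 → 1: 4+8+4 = 16
The minimum is 16 s via 5 → 4 → 8 → 1.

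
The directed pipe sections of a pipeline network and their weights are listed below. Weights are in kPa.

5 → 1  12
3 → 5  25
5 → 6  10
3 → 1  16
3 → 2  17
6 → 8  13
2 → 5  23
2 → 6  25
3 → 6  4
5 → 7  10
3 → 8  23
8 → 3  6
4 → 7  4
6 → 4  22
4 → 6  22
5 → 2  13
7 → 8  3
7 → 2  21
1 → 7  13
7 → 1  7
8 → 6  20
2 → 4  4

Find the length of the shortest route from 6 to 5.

44 kPa

Enumerating some paths:
6 → 8 → 3 → 5: 13+6+25 = 44
6 → 4 → 7 → 8 → 3 → 5: 22+4+3+6+25 = 60
6 → 4 → 7 → 2 → 5: 22+4+21+23 = 70
6 → 8 → 3 → 2 → 5: 13+6+17+23 = 59
The minimum is 44 kPa via 6 → 8 → 3 → 5.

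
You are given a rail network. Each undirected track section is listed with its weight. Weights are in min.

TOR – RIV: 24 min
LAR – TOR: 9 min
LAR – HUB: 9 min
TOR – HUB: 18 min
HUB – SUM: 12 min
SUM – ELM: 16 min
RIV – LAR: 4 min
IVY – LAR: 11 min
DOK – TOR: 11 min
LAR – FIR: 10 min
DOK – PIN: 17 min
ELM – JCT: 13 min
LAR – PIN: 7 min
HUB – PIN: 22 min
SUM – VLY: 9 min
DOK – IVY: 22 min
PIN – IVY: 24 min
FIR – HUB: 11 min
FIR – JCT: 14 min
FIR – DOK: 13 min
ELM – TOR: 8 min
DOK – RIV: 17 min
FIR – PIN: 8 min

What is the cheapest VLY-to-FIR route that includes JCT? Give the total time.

52 min

Best VLY to JCT: VLY–SUM–ELM–JCT costing 38
Best JCT to FIR: JCT–FIR costing 14
Total via JCT: 38 + 14 = 52 min.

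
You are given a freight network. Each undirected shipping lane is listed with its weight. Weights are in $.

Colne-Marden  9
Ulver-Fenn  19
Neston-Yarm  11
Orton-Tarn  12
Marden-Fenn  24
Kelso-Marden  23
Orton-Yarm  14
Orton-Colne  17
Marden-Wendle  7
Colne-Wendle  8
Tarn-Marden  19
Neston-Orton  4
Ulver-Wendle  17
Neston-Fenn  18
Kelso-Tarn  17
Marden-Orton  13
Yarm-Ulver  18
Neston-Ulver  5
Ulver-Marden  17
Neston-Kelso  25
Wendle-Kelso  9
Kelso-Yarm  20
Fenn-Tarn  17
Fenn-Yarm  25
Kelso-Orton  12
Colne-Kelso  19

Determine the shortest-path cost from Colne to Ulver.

$25

Enumerating some paths:
Colne–Orton–Neston–Ulver: 17+4+5 = 26
Colne–Wendle–Ulver: 8+17 = 25
Colne–Marden–Ulver: 9+17 = 26
The minimum is $25 via Colne–Wendle–Ulver.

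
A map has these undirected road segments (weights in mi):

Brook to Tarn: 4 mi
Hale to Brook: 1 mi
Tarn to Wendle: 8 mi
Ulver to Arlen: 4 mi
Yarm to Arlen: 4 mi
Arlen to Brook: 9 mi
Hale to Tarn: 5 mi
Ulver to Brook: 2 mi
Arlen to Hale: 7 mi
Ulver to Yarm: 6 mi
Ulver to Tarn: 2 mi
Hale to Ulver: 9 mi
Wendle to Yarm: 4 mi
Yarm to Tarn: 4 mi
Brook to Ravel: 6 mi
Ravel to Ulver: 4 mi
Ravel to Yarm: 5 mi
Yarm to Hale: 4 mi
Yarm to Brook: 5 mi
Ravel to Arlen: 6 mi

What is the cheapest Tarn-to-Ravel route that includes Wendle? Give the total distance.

17 mi

Best Tarn to Wendle: Tarn–Wendle costing 8
Best Wendle to Ravel: Wendle–Yarm–Ravel costing 9
Total via Wendle: 8 + 9 = 17 mi.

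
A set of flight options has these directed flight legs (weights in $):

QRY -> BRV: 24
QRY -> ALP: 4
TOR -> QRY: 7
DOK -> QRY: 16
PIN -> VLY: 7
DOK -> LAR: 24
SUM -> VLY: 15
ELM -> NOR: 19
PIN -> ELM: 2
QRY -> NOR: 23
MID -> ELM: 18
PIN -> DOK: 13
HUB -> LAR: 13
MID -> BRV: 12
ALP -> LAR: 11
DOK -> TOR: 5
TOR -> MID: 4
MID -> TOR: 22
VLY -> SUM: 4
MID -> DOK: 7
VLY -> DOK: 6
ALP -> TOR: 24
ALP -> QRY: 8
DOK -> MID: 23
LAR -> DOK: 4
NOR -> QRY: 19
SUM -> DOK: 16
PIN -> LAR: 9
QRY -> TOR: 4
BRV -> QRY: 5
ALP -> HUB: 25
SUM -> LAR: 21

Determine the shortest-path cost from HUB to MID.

$26

Shortest distances from HUB:
HUB: 0
LAR: 13  (via HUB)
DOK: 17  (via LAR)
TOR: 22  (via DOK)
MID: 26  (via TOR)
Shortest route: HUB–LAR–DOK–TOR–MID = $26.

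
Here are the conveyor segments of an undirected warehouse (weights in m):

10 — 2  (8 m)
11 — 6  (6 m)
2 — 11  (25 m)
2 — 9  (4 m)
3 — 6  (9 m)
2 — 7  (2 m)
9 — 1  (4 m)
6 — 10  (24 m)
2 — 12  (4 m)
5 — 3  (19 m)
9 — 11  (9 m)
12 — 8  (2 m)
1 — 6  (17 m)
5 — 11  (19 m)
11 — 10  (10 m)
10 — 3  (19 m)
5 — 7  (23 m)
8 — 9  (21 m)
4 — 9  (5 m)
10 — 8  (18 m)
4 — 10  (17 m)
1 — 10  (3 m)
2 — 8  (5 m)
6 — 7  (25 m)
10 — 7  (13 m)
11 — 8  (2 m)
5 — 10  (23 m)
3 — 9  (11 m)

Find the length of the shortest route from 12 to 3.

19 m

Shortest distances from 12:
12: 0
8: 2  (via 12)
2: 4  (via 12)
11: 4  (via 8)
7: 6  (via 2)
9: 8  (via 2)
6: 10  (via 11)
1: 12  (via 9)
10: 12  (via 2)
4: 13  (via 9)
3: 19  (via 9)
Shortest route: 12–2–9–3 = 19 m.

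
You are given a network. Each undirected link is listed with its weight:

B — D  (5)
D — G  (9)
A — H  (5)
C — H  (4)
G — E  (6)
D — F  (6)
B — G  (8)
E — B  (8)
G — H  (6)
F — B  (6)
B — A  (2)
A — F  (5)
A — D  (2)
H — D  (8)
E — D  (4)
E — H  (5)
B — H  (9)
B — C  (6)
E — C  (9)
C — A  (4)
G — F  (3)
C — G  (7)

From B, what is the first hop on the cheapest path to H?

A

Enumerating some paths:
B - A - H: 2+5 = 7
B - C - H: 6+4 = 10
B - H: 9 = 9
B - A - C - H: 2+4+4 = 10
Cheapest is B - A - H at 7.
So from B the first move is to A.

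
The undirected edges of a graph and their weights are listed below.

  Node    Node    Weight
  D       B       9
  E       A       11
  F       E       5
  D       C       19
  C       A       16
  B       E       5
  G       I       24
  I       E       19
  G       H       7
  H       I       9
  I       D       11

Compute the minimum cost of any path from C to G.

46

Settle nodes by increasing distance from C:
C: 0
A: 16  (via C)
D: 19  (via C)
E: 27  (via A)
B: 28  (via D)
I: 30  (via D)
F: 32  (via E)
H: 39  (via I)
G: 46  (via H)
Shortest route: C–D–I–H–G = 46.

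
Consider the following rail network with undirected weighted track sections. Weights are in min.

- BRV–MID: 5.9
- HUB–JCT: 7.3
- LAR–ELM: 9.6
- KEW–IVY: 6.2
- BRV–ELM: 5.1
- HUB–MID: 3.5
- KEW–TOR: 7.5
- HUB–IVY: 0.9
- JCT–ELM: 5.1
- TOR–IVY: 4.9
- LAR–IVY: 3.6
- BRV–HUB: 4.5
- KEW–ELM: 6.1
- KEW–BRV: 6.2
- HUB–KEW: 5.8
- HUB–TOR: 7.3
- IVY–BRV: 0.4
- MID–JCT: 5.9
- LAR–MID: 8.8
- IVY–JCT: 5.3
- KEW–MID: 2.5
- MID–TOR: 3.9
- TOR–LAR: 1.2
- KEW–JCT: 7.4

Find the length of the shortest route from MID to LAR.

5.1 min

Settle nodes by increasing distance from MID:
MID: 0
KEW: 2.5  (via MID)
HUB: 3.5  (via MID)
TOR: 3.9  (via MID)
IVY: 4.4  (via HUB)
BRV: 4.8  (via IVY)
LAR: 5.1  (via TOR)
Shortest route: MID–TOR–LAR = 5.1 min.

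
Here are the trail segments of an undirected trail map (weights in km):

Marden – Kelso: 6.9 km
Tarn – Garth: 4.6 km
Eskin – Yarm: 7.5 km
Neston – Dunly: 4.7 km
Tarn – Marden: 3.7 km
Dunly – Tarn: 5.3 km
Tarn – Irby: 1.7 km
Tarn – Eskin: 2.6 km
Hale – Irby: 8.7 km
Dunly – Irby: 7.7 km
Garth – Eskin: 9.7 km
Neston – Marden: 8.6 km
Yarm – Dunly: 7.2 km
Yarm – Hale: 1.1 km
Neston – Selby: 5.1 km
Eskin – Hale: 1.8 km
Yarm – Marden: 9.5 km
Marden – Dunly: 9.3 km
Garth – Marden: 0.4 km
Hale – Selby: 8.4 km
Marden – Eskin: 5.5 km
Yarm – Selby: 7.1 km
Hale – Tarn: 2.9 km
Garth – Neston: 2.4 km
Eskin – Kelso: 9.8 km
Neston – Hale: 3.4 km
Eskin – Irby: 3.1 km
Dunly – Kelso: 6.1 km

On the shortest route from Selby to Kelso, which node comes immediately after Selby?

Neston

Candidate routes:
Selby → Neston → Dunly → Kelso: 5.1+4.7+6.1 = 15.9
Selby → Hale → Eskin → Kelso: 8.4+1.8+9.8 = 20
Selby → Neston → Garth → Marden → Kelso: 5.1+2.4+0.4+6.9 = 14.8
Selby → Yarm → Hale → Eskin → Kelso: 7.1+1.1+1.8+9.8 = 19.8
The minimum is 14.8 km via Selby → Neston → Garth → Marden → Kelso.
So from Selby the first move is to Neston.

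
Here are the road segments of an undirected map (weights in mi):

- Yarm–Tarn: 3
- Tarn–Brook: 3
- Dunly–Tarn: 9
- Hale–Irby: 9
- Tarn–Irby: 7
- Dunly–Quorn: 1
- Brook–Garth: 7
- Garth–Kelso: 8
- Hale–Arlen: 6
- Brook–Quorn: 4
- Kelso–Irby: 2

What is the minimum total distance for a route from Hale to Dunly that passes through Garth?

31 mi

Best Hale to Garth: Hale–Irby–Kelso–Garth costing 19
Shortest Garth→Dunly: Garth–Brook–Quorn–Dunly = 12
Total via Garth: 19 + 12 = 31 mi.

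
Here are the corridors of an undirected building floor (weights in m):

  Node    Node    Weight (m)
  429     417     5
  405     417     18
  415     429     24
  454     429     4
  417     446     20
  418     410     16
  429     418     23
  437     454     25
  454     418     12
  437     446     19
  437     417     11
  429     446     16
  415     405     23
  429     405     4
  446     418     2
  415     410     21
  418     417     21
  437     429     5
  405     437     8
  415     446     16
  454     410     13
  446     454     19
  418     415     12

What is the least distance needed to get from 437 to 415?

Settle nodes by increasing distance from 437:
437: 0
429: 5  (via 437)
405: 8  (via 437)
454: 9  (via 429)
417: 10  (via 429)
446: 19  (via 437)
418: 21  (via 454)
410: 22  (via 454)
415: 29  (via 429)
Shortest route: 437–429–415 = 29 m.

29 m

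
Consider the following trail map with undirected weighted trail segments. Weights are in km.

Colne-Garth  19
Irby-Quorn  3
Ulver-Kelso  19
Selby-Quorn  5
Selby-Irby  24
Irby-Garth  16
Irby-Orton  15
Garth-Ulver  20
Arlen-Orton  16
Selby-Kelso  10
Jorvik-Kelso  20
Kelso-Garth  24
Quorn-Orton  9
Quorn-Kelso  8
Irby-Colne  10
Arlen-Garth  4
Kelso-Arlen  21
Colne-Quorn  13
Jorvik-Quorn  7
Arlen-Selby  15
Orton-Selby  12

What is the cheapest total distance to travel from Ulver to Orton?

Compare a few routes:
Ulver - Kelso - Quorn - Orton: 19+8+9 = 36
Ulver - Kelso - Selby - Quorn - Orton: 19+10+5+9 = 43
Ulver - Garth - Arlen - Orton: 20+4+16 = 40
Ulver - Kelso - Selby - Orton: 19+10+12 = 41
The minimum is 36 km via Ulver - Kelso - Quorn - Orton.

36 km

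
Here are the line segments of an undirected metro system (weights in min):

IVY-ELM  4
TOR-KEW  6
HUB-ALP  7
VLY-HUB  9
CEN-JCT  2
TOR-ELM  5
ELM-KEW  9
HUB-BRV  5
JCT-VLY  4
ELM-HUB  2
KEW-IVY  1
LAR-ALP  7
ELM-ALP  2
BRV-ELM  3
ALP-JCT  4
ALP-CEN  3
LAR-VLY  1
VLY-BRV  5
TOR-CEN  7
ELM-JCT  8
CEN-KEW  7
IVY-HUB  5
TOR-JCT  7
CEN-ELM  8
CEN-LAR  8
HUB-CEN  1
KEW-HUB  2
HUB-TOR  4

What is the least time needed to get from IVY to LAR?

Settle nodes by increasing distance from IVY:
IVY: 0
KEW: 1  (via IVY)
HUB: 3  (via KEW)
CEN: 4  (via HUB)
ELM: 4  (via IVY)
JCT: 6  (via CEN)
ALP: 6  (via ELM)
TOR: 7  (via KEW)
BRV: 7  (via ELM)
VLY: 10  (via JCT)
LAR: 11  (via VLY)
Shortest route: IVY → KEW → HUB → CEN → JCT → VLY → LAR = 11 min.

11 min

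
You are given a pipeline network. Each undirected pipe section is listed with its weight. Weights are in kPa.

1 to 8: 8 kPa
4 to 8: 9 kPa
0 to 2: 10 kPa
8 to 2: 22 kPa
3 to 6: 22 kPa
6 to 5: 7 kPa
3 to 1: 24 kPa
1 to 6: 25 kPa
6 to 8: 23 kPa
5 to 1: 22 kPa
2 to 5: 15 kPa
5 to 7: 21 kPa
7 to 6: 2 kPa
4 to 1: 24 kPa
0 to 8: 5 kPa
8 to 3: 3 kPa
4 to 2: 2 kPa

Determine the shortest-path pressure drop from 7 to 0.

Candidate routes:
7–6–8–0: 2+23+5 = 30
7–6–3–8–0: 2+22+3+5 = 32
The minimum is 30 kPa via 7–6–8–0.

30 kPa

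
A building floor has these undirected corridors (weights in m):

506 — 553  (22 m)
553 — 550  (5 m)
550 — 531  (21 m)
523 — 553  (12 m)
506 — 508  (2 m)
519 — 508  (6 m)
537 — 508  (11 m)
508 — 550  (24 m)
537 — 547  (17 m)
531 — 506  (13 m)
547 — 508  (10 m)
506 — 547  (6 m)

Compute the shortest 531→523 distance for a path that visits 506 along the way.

Shortest 531→506: 531–506 = 13
Shortest 506→523: 506–553–523 = 34
Total via 506: 13 + 34 = 47 m.

47 m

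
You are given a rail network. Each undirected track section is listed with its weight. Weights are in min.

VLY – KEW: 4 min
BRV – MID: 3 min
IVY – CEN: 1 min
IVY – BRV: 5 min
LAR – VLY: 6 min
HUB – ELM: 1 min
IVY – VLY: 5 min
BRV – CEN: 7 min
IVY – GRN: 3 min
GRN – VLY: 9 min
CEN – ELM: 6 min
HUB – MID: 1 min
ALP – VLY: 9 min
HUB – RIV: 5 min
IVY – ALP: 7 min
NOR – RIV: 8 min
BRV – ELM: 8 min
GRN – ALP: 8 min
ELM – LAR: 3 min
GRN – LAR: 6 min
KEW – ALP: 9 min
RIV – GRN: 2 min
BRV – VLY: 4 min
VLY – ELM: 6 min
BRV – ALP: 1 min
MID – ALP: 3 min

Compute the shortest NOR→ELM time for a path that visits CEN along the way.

20 min

Shortest NOR→CEN: NOR–RIV–GRN–IVY–CEN = 14
Shortest CEN→ELM: CEN–ELM = 6
Total via CEN: 14 + 6 = 20 min.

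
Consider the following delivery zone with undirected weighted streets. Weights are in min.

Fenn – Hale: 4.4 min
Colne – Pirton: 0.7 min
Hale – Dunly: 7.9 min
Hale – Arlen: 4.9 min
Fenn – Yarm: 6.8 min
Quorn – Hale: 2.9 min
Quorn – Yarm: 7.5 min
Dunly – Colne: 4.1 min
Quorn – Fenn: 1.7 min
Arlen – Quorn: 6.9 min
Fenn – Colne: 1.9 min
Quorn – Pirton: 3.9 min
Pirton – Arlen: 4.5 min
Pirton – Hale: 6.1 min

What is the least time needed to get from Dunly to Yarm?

12.8 min

Running Dijkstra from Dunly:
Dunly: 0
Colne: 4.1  (via Dunly)
Pirton: 4.8  (via Colne)
Fenn: 6  (via Colne)
Quorn: 7.7  (via Fenn)
Hale: 7.9  (via Dunly)
Arlen: 9.3  (via Pirton)
Yarm: 12.8  (via Fenn)
Shortest route: Dunly–Colne–Fenn–Yarm = 12.8 min.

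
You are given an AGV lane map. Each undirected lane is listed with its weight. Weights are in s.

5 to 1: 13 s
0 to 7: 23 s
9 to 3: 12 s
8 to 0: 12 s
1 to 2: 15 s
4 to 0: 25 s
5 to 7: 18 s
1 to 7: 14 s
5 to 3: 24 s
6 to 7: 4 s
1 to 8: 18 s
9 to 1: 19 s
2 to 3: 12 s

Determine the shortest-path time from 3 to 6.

Candidate routes:
3 → 2 → 1 → 7 → 6: 12+15+14+4 = 45
3 → 5 → 7 → 6: 24+18+4 = 46
Cheapest is 3 → 2 → 1 → 7 → 6 at 45 s.

45 s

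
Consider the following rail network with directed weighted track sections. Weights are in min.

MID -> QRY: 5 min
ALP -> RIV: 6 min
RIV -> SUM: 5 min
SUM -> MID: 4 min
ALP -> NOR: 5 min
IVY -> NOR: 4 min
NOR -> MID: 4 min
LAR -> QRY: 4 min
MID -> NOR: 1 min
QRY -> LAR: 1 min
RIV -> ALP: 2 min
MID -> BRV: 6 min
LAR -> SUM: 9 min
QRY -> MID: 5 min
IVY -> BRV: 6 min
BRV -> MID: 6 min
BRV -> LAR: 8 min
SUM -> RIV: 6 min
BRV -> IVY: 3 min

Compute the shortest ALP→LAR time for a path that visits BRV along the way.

23 min

Best ALP to BRV: ALP–NOR–MID–BRV costing 15
Shortest BRV→LAR: BRV–LAR = 8
Total via BRV: 15 + 8 = 23 min.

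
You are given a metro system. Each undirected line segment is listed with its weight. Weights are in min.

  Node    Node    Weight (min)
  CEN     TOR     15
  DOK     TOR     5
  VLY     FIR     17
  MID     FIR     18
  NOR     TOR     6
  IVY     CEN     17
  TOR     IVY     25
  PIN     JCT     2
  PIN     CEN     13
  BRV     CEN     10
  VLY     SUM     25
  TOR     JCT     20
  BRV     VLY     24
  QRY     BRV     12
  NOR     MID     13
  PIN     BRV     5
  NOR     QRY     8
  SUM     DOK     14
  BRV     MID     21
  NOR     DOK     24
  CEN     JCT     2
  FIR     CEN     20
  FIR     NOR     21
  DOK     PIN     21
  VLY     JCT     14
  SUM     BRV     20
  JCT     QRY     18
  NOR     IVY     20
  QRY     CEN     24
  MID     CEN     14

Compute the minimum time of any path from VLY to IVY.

33 min

Running Dijkstra from VLY:
VLY: 0
JCT: 14  (via VLY)
PIN: 16  (via JCT)
CEN: 16  (via JCT)
FIR: 17  (via VLY)
BRV: 21  (via PIN)
SUM: 25  (via VLY)
MID: 30  (via CEN)
TOR: 31  (via CEN)
QRY: 32  (via JCT)
IVY: 33  (via CEN)
Shortest route: VLY → JCT → CEN → IVY = 33 min.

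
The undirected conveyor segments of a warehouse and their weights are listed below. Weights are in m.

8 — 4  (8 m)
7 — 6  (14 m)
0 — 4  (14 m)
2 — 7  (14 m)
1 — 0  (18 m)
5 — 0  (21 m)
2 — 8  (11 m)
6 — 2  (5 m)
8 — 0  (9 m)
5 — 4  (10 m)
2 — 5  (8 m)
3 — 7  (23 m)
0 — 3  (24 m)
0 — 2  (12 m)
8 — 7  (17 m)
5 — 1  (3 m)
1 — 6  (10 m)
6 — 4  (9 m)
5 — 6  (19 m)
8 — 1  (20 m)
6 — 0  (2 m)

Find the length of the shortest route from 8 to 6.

Shortest distances from 8:
8: 0
4: 8  (via 8)
0: 9  (via 8)
2: 11  (via 8)
6: 11  (via 0)
Shortest route: 8–0–6 = 11 m.

11 m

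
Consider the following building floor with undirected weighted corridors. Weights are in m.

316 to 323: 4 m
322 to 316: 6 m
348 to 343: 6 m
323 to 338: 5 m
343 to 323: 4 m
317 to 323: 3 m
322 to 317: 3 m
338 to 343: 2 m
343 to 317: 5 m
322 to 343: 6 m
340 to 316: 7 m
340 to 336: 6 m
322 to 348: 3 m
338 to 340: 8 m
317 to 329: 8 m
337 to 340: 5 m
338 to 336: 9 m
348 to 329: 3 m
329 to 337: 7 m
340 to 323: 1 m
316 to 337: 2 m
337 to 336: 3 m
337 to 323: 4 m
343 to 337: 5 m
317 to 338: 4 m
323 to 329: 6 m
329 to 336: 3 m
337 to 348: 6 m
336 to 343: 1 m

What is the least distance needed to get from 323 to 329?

6 m

Running Dijkstra from 323:
323: 0
340: 1  (via 323)
317: 3  (via 323)
343: 4  (via 323)
316: 4  (via 323)
337: 4  (via 323)
336: 5  (via 343)
338: 5  (via 323)
329: 6  (via 323)
Shortest route: 323–329 = 6 m.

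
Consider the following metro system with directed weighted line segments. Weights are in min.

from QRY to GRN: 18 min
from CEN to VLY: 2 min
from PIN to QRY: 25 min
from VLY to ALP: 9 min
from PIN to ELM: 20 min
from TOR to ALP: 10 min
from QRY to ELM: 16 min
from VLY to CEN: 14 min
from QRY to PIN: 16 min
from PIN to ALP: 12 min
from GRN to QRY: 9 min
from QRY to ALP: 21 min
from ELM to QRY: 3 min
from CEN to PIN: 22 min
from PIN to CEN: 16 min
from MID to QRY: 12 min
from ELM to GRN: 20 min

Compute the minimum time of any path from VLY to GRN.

Enumerating some paths:
VLY - CEN - PIN - ELM - GRN: 14+22+20+20 = 76
VLY - CEN - PIN - QRY - GRN: 14+22+25+18 = 79
VLY - CEN - PIN - ELM - QRY - GRN: 14+22+20+3+18 = 77
Cheapest is VLY - CEN - PIN - ELM - GRN at 76 min.

76 min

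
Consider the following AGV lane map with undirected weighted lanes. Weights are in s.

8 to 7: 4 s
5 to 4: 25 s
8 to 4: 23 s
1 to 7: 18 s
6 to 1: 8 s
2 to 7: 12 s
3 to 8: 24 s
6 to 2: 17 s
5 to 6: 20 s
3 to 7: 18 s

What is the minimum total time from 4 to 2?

Compare a few routes:
4 → 8 → 7 → 1 → 6 → 2: 23+4+18+8+17 = 70
4 → 5 → 6 → 2: 25+20+17 = 62
4 → 8 → 7 → 2: 23+4+12 = 39
The minimum is 39 s via 4 → 8 → 7 → 2.

39 s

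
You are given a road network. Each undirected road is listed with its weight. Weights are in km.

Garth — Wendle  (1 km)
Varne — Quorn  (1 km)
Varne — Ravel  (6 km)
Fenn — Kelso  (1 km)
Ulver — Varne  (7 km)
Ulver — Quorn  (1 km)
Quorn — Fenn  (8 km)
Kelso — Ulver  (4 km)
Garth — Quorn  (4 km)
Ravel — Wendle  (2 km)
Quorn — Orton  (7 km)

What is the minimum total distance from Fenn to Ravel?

Running Dijkstra from Fenn:
Fenn: 0
Kelso: 1  (via Fenn)
Ulver: 5  (via Kelso)
Quorn: 6  (via Ulver)
Varne: 7  (via Quorn)
Garth: 10  (via Quorn)
Wendle: 11  (via Garth)
Orton: 13  (via Quorn)
Ravel: 13  (via Varne)
Shortest route: Fenn–Kelso–Ulver–Quorn–Varne–Ravel = 13 km.

13 km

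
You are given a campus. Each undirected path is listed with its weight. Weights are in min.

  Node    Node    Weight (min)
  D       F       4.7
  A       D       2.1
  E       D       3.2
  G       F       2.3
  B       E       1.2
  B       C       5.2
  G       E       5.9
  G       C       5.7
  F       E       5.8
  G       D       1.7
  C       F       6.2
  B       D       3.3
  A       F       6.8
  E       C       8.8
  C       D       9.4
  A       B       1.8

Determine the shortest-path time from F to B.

7 min

Compare a few routes:
F–G–D–B: 2.3+1.7+3.3 = 7.3
F–E–B: 5.8+1.2 = 7
F–G–D–A–B: 2.3+1.7+2.1+1.8 = 7.9
The minimum is 7 min via F–E–B.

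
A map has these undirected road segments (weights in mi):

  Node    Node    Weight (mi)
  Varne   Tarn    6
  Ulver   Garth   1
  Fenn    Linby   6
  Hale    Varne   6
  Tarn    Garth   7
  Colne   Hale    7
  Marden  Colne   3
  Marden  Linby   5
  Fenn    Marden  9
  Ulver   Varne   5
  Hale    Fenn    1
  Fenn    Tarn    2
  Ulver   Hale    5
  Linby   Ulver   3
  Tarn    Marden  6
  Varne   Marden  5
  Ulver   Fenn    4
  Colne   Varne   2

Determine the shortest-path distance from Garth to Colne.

Shortest distances from Garth:
Garth: 0
Ulver: 1  (via Garth)
Linby: 4  (via Ulver)
Fenn: 5  (via Ulver)
Hale: 6  (via Ulver)
Varne: 6  (via Ulver)
Tarn: 7  (via Garth)
Colne: 8  (via Varne)
Shortest route: Garth–Ulver–Varne–Colne = 8 mi.

8 mi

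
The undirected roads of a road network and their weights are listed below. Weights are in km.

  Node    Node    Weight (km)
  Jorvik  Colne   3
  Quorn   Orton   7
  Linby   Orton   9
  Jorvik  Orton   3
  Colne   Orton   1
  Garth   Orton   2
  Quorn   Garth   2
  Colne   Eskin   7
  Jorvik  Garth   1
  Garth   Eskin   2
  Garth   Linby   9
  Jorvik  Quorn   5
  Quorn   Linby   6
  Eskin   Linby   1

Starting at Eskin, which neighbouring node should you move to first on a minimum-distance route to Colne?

Enumerating some paths:
Eskin → Garth → Jorvik → Orton → Colne: 2+1+3+1 = 7
Eskin → Garth → Jorvik → Colne: 2+1+3 = 6
Eskin → Garth → Orton → Colne: 2+2+1 = 5
Cheapest is Eskin → Garth → Orton → Colne at 5 km.
So from Eskin the first move is to Garth.

Garth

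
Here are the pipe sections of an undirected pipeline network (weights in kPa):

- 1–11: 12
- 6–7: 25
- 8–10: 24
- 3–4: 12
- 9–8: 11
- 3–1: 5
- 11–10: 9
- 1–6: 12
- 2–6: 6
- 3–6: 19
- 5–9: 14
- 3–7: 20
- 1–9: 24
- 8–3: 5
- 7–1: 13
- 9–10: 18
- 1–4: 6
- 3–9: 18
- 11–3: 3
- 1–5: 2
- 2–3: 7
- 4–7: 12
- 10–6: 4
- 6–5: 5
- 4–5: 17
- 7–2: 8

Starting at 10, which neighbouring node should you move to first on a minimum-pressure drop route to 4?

6

Enumerating some paths:
10 - 11 - 3 - 1 - 4: 9+3+5+6 = 23
10 - 11 - 3 - 4: 9+3+12 = 24
10 - 6 - 5 - 1 - 4: 4+5+2+6 = 17
10 - 6 - 1 - 4: 4+12+6 = 22
Cheapest is 10 - 6 - 5 - 1 - 4 at 17 kPa.
So from 10 the first move is to 6.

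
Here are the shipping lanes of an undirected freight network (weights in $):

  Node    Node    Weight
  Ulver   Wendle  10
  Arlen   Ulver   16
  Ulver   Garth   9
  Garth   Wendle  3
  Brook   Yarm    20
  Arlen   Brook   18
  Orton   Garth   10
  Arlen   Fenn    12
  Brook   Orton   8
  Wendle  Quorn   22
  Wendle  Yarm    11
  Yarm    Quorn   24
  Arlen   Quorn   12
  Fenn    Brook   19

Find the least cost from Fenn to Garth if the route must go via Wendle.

$41

Best Fenn to Wendle: Fenn → Arlen → Ulver → Wendle costing 38
Best Wendle to Garth: Wendle → Garth costing 3
Total via Wendle: 38 + 3 = $41.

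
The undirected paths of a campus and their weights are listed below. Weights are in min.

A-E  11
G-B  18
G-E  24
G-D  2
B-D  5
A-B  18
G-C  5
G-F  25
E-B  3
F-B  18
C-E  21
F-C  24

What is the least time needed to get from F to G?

Candidate routes:
F → C → G: 24+5 = 29
F → G: 25 = 25
F → B → G: 18+18 = 36
F → B → E → G: 18+3+24 = 45
The minimum is 25 min via F → G.

25 min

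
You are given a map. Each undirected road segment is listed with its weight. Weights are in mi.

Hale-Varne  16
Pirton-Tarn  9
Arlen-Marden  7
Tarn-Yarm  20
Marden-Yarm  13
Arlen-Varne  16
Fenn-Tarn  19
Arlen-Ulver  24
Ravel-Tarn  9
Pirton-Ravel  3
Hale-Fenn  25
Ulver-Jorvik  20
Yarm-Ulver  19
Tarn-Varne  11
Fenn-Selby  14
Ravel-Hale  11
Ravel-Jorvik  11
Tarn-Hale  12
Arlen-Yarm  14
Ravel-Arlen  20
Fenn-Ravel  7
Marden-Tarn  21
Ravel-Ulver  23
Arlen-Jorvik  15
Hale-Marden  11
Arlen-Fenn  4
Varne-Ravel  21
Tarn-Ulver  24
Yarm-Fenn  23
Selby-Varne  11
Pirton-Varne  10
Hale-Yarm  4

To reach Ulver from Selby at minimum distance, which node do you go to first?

Candidate routes:
Selby - Varne - Tarn - Ulver: 11+11+24 = 46
Selby - Fenn - Ravel - Ulver: 14+7+23 = 44
Selby - Fenn - Arlen - Ulver: 14+4+24 = 42
Cheapest is Selby - Fenn - Arlen - Ulver at 42 mi.
So from Selby the first move is to Fenn.

Fenn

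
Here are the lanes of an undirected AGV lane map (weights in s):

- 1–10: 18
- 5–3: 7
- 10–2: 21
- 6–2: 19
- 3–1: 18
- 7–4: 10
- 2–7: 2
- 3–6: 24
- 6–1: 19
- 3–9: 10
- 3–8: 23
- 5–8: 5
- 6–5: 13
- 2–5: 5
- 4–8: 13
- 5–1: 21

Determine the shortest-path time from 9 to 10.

43 s

Candidate routes:
9–3–5–2–10: 10+7+5+21 = 43
9–3–1–10: 10+18+18 = 46
The minimum is 43 s via 9–3–5–2–10.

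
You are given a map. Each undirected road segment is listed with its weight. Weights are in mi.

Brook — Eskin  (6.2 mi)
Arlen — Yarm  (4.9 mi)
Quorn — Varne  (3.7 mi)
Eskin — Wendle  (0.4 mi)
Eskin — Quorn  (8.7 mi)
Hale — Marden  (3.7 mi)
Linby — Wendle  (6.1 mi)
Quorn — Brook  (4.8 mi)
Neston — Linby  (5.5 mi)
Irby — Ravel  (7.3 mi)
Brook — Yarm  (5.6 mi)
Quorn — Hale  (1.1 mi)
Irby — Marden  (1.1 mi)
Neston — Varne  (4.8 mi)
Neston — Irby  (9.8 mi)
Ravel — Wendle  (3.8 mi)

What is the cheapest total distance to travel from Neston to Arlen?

Candidate routes:
Neston - Varne - Quorn - Brook - Yarm - Arlen: 4.8+3.7+4.8+5.6+4.9 = 23.8
Neston - Linby - Wendle - Eskin - Brook - Yarm - Arlen: 5.5+6.1+0.4+6.2+5.6+4.9 = 28.7
The minimum is 23.8 mi via Neston - Varne - Quorn - Brook - Yarm - Arlen.

23.8 mi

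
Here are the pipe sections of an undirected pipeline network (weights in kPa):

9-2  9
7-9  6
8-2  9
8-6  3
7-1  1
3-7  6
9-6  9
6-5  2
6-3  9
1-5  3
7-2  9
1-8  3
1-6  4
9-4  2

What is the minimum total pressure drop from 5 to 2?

Settle nodes by increasing distance from 5:
5: 0
6: 2  (via 5)
1: 3  (via 5)
7: 4  (via 1)
8: 5  (via 6)
3: 10  (via 7)
9: 10  (via 7)
4: 12  (via 9)
2: 13  (via 7)
Shortest route: 5 → 1 → 7 → 2 = 13 kPa.

13 kPa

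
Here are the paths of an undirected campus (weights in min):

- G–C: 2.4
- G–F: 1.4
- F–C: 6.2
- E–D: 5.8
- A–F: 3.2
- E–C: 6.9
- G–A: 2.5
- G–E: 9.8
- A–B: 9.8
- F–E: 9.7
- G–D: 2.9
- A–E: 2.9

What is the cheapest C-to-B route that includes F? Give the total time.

16.8 min

Best C to F: C → G → F costing 3.8
Best F to B: F → A → B costing 13
Total via F: 3.8 + 13 = 16.8 min.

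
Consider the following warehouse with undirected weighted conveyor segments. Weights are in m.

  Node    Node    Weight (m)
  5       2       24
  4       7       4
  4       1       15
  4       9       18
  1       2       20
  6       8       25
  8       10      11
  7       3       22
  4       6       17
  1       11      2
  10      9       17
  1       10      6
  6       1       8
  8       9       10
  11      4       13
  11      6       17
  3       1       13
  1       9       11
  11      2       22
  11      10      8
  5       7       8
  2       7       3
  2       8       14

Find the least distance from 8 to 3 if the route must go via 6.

46 m

Best 8 to 6: 8 → 6 costing 25
Best 6 to 3: 6 → 1 → 3 costing 21
Total via 6: 25 + 21 = 46 m.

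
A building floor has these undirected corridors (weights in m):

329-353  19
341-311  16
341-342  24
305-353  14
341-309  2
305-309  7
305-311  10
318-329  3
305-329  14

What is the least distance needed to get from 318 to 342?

Shortest distances from 318:
318: 0
329: 3  (via 318)
305: 17  (via 329)
353: 22  (via 329)
309: 24  (via 305)
341: 26  (via 309)
311: 27  (via 305)
342: 50  (via 341)
Shortest route: 318 → 329 → 305 → 309 → 341 → 342 = 50 m.

50 m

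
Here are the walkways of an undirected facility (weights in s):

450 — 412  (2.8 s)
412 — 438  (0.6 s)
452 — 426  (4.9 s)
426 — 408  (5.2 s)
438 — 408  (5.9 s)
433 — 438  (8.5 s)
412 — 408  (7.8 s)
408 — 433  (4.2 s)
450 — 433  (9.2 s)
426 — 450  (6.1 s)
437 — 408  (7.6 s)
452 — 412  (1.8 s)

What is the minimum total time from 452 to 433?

10.9 s

Candidate routes:
452 → 412 → 438 → 433: 1.8+0.6+8.5 = 10.9
452 → 412 → 438 → 408 → 433: 1.8+0.6+5.9+4.2 = 12.5
Cheapest is 452 → 412 → 438 → 433 at 10.9 s.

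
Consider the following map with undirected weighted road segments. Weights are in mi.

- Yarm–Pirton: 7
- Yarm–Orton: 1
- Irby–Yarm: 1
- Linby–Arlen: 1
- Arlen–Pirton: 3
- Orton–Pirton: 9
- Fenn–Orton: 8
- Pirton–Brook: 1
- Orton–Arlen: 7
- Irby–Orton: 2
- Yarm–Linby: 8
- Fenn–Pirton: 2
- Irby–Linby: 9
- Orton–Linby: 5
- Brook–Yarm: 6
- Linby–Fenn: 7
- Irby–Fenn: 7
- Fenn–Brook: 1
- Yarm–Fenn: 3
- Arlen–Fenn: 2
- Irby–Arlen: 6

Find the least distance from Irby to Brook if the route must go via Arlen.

Shortest Irby→Arlen: Irby–Arlen = 6
Best Arlen to Brook: Arlen–Fenn–Brook costing 3
Total via Arlen: 6 + 3 = 9 mi.

9 mi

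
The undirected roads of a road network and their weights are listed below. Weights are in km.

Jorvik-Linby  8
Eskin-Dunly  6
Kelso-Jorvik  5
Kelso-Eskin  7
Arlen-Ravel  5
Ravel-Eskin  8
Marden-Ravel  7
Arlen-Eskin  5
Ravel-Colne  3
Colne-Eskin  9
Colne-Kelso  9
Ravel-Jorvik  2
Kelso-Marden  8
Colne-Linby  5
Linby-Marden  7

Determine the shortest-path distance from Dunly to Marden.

21 km

Settle nodes by increasing distance from Dunly:
Dunly: 0
Eskin: 6  (via Dunly)
Arlen: 11  (via Eskin)
Kelso: 13  (via Eskin)
Ravel: 14  (via Eskin)
Colne: 15  (via Eskin)
Jorvik: 16  (via Ravel)
Linby: 20  (via Colne)
Marden: 21  (via Kelso)
Shortest route: Dunly → Eskin → Kelso → Marden = 21 km.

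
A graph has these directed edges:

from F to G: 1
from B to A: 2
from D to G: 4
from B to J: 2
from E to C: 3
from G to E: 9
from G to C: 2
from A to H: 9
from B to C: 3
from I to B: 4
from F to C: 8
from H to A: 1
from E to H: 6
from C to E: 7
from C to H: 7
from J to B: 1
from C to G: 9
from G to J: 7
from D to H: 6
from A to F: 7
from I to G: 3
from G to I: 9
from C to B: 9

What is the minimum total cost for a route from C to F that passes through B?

Best C to B: C–B costing 9
Shortest B→F: B–A–F = 9
Total via B: 9 + 9 = 18.

18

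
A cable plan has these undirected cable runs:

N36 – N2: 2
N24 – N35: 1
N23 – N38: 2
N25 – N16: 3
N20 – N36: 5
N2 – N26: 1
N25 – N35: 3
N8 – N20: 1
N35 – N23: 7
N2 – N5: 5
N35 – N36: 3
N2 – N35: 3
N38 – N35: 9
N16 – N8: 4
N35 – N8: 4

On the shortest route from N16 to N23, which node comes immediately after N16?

Compare a few routes:
N16 → N25 → N35 → N38 → N23: 3+3+9+2 = 17
N16 → N8 → N35 → N38 → N23: 4+4+9+2 = 19
N16 → N25 → N35 → N23: 3+3+7 = 13
N16 → N8 → N35 → N23: 4+4+7 = 15
The minimum is 13 via N16 → N25 → N35 → N23.
So from N16 the first move is to N25.

N25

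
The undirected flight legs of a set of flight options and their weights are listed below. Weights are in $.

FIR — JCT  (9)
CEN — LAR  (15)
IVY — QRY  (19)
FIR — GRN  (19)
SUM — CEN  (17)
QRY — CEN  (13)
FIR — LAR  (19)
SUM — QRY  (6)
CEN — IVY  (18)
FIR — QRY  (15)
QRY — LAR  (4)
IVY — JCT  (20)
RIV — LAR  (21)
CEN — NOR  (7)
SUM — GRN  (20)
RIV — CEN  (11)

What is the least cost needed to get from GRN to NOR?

Compare a few routes:
GRN–SUM–CEN–NOR: 20+17+7 = 44
GRN–SUM–QRY–LAR–CEN–NOR: 20+6+4+15+7 = 52
GRN–SUM–QRY–CEN–NOR: 20+6+13+7 = 46
The minimum is $44 via GRN–SUM–CEN–NOR.

$44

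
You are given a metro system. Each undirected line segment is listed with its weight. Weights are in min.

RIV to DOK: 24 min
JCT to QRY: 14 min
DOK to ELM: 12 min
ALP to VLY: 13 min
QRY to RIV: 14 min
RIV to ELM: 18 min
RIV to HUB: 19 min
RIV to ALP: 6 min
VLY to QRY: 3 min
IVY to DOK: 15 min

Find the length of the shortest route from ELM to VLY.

Settle nodes by increasing distance from ELM:
ELM: 0
DOK: 12  (via ELM)
RIV: 18  (via ELM)
ALP: 24  (via RIV)
IVY: 27  (via DOK)
QRY: 32  (via RIV)
VLY: 35  (via QRY)
Shortest route: ELM–RIV–QRY–VLY = 35 min.

35 min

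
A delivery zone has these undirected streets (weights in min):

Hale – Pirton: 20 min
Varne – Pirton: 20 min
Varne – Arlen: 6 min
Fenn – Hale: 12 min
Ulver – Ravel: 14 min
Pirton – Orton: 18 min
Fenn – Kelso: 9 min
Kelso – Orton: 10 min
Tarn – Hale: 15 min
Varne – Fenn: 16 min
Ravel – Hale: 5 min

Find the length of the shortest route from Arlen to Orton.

Settle nodes by increasing distance from Arlen:
Arlen: 0
Varne: 6  (via Arlen)
Fenn: 22  (via Varne)
Pirton: 26  (via Varne)
Kelso: 31  (via Fenn)
Hale: 34  (via Fenn)
Ravel: 39  (via Hale)
Orton: 41  (via Kelso)
Shortest route: Arlen → Varne → Fenn → Kelso → Orton = 41 min.

41 min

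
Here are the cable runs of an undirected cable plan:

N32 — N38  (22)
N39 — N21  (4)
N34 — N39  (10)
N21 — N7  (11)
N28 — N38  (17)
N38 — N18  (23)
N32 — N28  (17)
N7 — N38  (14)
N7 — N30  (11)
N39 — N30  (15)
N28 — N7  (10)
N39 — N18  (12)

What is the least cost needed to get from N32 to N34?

52

Candidate routes:
N32–N28–N7–N21–N39–N34: 17+10+11+4+10 = 52
N32–N38–N7–N21–N39–N34: 22+14+11+4+10 = 61
The minimum is 52 via N32–N28–N7–N21–N39–N34.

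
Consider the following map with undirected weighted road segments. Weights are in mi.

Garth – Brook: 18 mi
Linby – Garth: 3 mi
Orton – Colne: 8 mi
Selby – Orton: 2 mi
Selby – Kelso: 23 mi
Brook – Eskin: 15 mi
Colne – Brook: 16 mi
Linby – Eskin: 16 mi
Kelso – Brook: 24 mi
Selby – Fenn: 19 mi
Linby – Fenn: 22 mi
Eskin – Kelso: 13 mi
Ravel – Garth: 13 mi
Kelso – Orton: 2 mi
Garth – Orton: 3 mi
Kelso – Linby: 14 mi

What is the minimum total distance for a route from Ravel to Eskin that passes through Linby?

Best Ravel to Linby: Ravel → Garth → Linby costing 16
Shortest Linby→Eskin: Linby → Eskin = 16
Total via Linby: 16 + 16 = 32 mi.

32 mi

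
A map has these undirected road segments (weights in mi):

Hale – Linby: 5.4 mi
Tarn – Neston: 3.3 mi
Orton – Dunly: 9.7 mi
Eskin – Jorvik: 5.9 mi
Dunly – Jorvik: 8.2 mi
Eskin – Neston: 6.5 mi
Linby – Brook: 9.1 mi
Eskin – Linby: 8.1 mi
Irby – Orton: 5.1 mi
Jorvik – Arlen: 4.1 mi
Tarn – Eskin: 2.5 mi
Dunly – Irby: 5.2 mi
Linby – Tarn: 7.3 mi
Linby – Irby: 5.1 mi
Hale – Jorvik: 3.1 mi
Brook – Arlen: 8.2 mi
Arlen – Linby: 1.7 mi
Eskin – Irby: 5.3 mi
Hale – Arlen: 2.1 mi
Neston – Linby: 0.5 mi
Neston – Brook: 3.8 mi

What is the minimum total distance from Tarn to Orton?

Shortest distances from Tarn:
Tarn: 0
Eskin: 2.5  (via Tarn)
Neston: 3.3  (via Tarn)
Linby: 3.8  (via Neston)
Arlen: 5.5  (via Linby)
Brook: 7.1  (via Neston)
Hale: 7.6  (via Arlen)
Irby: 7.8  (via Eskin)
Jorvik: 8.4  (via Eskin)
Orton: 12.9  (via Irby)
Shortest route: Tarn–Eskin–Irby–Orton = 12.9 mi.

12.9 mi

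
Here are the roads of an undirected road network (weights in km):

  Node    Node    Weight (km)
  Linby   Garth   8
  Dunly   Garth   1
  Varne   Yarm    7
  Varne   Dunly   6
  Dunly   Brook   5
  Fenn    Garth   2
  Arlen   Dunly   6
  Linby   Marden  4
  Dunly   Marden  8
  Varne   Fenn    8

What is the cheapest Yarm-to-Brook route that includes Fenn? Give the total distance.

Best Yarm to Fenn: Yarm–Varne–Fenn costing 15
Best Fenn to Brook: Fenn–Garth–Dunly–Brook costing 8
Total via Fenn: 15 + 8 = 23 km.

23 km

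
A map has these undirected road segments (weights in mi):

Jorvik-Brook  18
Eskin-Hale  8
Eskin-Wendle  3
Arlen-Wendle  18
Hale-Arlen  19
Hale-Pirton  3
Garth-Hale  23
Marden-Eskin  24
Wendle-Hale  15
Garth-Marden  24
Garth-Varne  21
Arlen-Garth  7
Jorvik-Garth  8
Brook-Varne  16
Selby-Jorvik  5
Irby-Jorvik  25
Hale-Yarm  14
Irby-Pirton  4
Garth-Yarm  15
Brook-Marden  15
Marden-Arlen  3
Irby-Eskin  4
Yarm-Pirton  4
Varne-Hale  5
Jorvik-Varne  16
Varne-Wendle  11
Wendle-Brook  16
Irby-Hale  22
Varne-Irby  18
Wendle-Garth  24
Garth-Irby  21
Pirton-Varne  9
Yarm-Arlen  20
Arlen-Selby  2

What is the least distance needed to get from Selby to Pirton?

24 mi

Settle nodes by increasing distance from Selby:
Selby: 0
Arlen: 2  (via Selby)
Marden: 5  (via Arlen)
Jorvik: 5  (via Selby)
Garth: 9  (via Arlen)
Wendle: 20  (via Arlen)
Brook: 20  (via Marden)
Varne: 21  (via Jorvik)
Hale: 21  (via Arlen)
Yarm: 22  (via Arlen)
Eskin: 23  (via Wendle)
Pirton: 24  (via Hale)
Shortest route: Selby–Arlen–Hale–Pirton = 24 mi.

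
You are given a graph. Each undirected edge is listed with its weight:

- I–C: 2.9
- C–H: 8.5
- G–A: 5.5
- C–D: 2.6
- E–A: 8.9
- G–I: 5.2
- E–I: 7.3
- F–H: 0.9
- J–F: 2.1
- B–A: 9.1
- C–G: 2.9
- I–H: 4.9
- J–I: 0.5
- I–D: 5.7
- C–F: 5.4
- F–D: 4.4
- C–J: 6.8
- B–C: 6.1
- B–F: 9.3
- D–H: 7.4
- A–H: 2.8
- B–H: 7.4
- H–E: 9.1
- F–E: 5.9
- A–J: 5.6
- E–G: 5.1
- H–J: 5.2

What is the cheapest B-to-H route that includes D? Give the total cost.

Shortest B→D: B–C–D = 8.7
Best D to H: D–F–H costing 5.3
Total via D: 8.7 + 5.3 = 14.

14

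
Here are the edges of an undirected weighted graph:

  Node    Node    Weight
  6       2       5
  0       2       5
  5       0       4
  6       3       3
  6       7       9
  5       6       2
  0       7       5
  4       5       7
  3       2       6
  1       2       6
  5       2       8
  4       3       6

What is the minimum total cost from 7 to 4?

Candidate routes:
7 - 0 - 5 - 4: 5+4+7 = 16
7 - 6 - 3 - 4: 9+3+6 = 18
7 - 6 - 5 - 4: 9+2+7 = 18
The minimum is 16 via 7 - 0 - 5 - 4.

16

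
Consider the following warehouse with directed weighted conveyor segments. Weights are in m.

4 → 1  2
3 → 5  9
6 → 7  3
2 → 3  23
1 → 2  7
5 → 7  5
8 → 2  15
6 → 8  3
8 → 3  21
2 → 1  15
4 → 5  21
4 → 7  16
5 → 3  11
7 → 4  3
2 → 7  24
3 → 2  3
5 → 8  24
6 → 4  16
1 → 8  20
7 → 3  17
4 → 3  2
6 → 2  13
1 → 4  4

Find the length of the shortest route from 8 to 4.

34 m

Shortest distances from 8:
8: 0
2: 15  (via 8)
3: 21  (via 8)
1: 30  (via 2)
5: 30  (via 3)
4: 34  (via 1)
Shortest route: 8 → 2 → 1 → 4 = 34 m.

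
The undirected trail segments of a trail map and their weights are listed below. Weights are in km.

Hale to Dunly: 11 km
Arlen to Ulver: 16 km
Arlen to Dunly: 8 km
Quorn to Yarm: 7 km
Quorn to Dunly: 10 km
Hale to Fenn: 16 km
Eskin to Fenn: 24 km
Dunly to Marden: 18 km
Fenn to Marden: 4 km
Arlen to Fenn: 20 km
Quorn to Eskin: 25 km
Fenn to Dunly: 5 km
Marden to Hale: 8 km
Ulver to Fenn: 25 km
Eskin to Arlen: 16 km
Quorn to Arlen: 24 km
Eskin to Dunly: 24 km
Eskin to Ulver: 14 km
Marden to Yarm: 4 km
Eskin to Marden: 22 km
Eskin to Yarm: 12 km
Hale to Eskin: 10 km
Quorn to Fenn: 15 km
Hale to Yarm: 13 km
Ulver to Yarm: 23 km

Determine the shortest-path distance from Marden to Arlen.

Shortest distances from Marden:
Marden: 0
Yarm: 4  (via Marden)
Fenn: 4  (via Marden)
Hale: 8  (via Marden)
Dunly: 9  (via Fenn)
Quorn: 11  (via Yarm)
Eskin: 16  (via Yarm)
Arlen: 17  (via Dunly)
Shortest route: Marden–Fenn–Dunly–Arlen = 17 km.

17 km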